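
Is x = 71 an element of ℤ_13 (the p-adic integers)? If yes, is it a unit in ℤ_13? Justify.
x ∈ ℤ_13^× (unit); v_13(x) = 0

ℤ_13 = {x ∈ ℚ_13 : v_13(x) ≥ 0} and ℤ_13^× = {x ∈ ℤ_13 : v_13(x) = 0}. Here v_13(71) = v_13(num) − v_13(den) = 0; compare against these criteria.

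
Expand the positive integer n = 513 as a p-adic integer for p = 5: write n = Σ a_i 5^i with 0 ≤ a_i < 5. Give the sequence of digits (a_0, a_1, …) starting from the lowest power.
(a_0, a_1, …) = (3, 2, 0, 4)

Repeated division by 5 gives the digits low-to-high: 513 = 3 + 2·5^1 + 4·5^3. Digit sequence: (3, 2, 0, 4).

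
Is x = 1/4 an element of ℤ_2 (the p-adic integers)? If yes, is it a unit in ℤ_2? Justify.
x ∉ ℤ_2 (v_2(x) = -2 < 0)

ℤ_2 = {x ∈ ℚ_2 : v_2(x) ≥ 0} and ℤ_2^× = {x ∈ ℤ_2 : v_2(x) = 0}. Here v_2(1/4) = v_2(num) − v_2(den) = -2; compare against these criteria.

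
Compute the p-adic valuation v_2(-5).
v_2(-5) = 0

v_2(n) is the largest exponent k such that 2^k divides n. Factor out: -5 = -2^0 · 5. (Sign doesn't affect v_p.) So v_2(-5) = 0.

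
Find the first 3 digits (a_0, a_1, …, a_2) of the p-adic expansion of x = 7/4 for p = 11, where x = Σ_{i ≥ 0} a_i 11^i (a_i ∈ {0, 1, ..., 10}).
(a_0, …, a_2) = (10, 2, 8)

v_11(7/4) = 0 (numerator and denominator both coprime to 11), so x ∈ ℤ_11^×. Compute digits iteratively via a_i = x_i mod 11, x_{i+1} = (x_i − a_i)/11, with x_0 = x:
  x_0 = 7/4;  a_0 = 10;  x_1 = (x_0 − 10)/11 = -3/4
  x_1 = -3/4;  a_1 = 2;  x_2 = (x_1 − 2)/11 = -1/4
  x_2 = -1/4;  a_2 = 8;  x_3 = (x_2 − 8)/11 = -3/4
Digits: (10, 2, 8).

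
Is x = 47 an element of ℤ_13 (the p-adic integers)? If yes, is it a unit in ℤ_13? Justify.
x ∈ ℤ_13^× (unit); v_13(x) = 0

ℤ_13 = {x ∈ ℚ_13 : v_13(x) ≥ 0} and ℤ_13^× = {x ∈ ℤ_13 : v_13(x) = 0}. Here v_13(47) = v_13(num) − v_13(den) = 0; compare against these criteria.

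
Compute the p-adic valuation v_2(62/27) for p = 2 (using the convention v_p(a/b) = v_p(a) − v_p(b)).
v_2(62/27) = 1

Factor powers of 2 from the numerator and denominator of the reduced fraction: 62 = 2^1 · 31 and 27 = 2^0 · 27. Apply v_p(a/b) = v_p(a) − v_p(b): v_2(62/27) = 1 − 0 = 1.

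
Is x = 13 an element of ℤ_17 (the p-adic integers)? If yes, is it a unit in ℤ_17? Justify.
x ∈ ℤ_17^× (unit); v_17(x) = 0

ℤ_17 = {x ∈ ℚ_17 : v_17(x) ≥ 0} and ℤ_17^× = {x ∈ ℤ_17 : v_17(x) = 0}. Here v_17(13) = v_17(num) − v_17(den) = 0; compare against these criteria.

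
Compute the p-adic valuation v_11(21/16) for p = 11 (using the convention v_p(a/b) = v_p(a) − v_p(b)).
v_11(21/16) = 0

Factor powers of 11 from the numerator and denominator of the reduced fraction: 21 = 11^0 · 21 and 16 = 11^0 · 16. Apply v_p(a/b) = v_p(a) − v_p(b): v_11(21/16) = 0 − 0 = 0.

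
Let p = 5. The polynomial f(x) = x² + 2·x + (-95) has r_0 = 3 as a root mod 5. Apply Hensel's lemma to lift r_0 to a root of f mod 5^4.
r_3 = 188 (mod 625)

Hensel: r_{i+1} = r_i − f(r_i)·(f′(r_i))^{-1} mod 5^{i+2}, f′(x) = 2x + 2. Iterate:
  r_0 = 3 (mod 5)
  r_1 = 13 (mod 25)
  r_2 = 63 (mod 125)
  r_3 = 188 (mod 625)
Final: r = 188 satisfies f(r) ≡ 0 mod 5^4.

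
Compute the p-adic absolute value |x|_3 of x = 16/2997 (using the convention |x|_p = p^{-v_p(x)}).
|16/2997|_3 = 81

Step 1 — compute v_3(x) by factoring powers of 3 out of the numerator and denominator: v_3(16/2997) = -4. Step 2 — apply |x|_p = p^{-v_p(x)} = 3^{4} = 81.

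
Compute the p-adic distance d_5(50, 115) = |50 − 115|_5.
d_5(50, 115) = 1/5

Step 1 — x − y = 50 − 115 = -65. Step 2 — v_5(-65) = 1 (factor: -65 = −(5^1 · 13); the sign does not affect v_p). Step 3 — |x − y|_5 = 5^{-1} = 1/5.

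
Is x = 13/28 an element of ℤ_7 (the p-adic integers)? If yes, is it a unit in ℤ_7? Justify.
x ∉ ℤ_7 (v_7(x) = -1 < 0)

ℤ_7 = {x ∈ ℚ_7 : v_7(x) ≥ 0} and ℤ_7^× = {x ∈ ℤ_7 : v_7(x) = 0}. Here v_7(13/28) = v_7(num) − v_7(den) = -1; compare against these criteria.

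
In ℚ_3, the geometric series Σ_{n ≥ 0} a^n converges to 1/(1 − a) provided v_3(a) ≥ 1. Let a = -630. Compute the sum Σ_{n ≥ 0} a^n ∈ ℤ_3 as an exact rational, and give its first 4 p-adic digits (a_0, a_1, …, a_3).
Σ a^n = 1/(1 − a) = 1/631;  first 4 digits = (1, 0, 2, 0)

v_3(a) = 2 ≥ 1, so the series converges in ℤ_3 to 1/(1 − a) = 1/(1 − (-630)) = 1/631. Expand this rational in ℤ_3: compute digits iteratively via d_i = x_i mod 3, x_{i+1} = (x_i − d_i)/3. The first 4 digits are (1, 0, 2, 0).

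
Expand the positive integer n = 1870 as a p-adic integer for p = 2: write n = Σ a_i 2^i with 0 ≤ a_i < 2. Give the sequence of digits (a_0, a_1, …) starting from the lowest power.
(a_0, a_1, …) = (0, 1, 1, 1, 0, 0, 1, 0, 1, 1, 1)

Repeated division by 2 gives the digits low-to-high: 1870 = 1·2^1 + 1·2^2 + 1·2^3 + 1·2^6 + 1·2^8 + 1·2^9 + 1·2^10. Digit sequence: (0, 1, 1, 1, 0, 0, 1, 0, 1, 1, 1).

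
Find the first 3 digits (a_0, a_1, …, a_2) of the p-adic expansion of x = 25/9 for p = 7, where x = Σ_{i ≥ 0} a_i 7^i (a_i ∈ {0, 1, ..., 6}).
(a_0, …, a_2) = (2, 4, 1)

v_7(25/9) = 0 (numerator and denominator both coprime to 7), so x ∈ ℤ_7^×. Compute digits iteratively via a_i = x_i mod 7, x_{i+1} = (x_i − a_i)/7, with x_0 = x:
  x_0 = 25/9;  a_0 = 2;  x_1 = (x_0 − 2)/7 = 1/9
  x_1 = 1/9;  a_1 = 4;  x_2 = (x_1 − 4)/7 = -5/9
  x_2 = -5/9;  a_2 = 1;  x_3 = (x_2 − 1)/7 = -2/9
Digits: (2, 4, 1).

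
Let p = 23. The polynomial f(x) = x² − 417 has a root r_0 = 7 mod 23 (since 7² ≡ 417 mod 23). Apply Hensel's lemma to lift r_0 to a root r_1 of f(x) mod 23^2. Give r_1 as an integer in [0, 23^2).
r_1 = 260 (mod 529)

Hensel's recurrence: r_{i+1} = r_i − f(r_i)·(f′(r_i))^{-1} mod 23^{i+2}, with f′(x) = 2x. Iterate:
  r_0 = 7 (mod 23)
  r_1 = 260 (mod 529)
Final: r_1 = 260, and one checks f(r_1) ≡ 0 mod 23^2.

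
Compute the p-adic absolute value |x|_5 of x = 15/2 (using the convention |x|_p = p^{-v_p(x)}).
|15/2|_5 = 1/5

Step 1 — compute v_5(x) by factoring powers of 5 out of the numerator and denominator: v_5(15/2) = 1. Step 2 — apply |x|_p = p^{-v_p(x)} = 5^{-1} = 1/5.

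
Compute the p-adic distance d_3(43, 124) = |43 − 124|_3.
d_3(43, 124) = 1/81

Step 1 — x − y = 43 − 124 = -81. Step 2 — v_3(-81) = 4 (factor: -81 = −(3^4 · 1); the sign does not affect v_p). Step 3 — |x − y|_3 = 3^{-4} = 1/81.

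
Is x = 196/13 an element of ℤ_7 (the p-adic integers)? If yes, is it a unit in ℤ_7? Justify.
x ∈ ℤ_7 but not a unit; v_7(x) = 2 > 0

ℤ_7 = {x ∈ ℚ_7 : v_7(x) ≥ 0} and ℤ_7^× = {x ∈ ℤ_7 : v_7(x) = 0}. Here v_7(196/13) = v_7(num) − v_7(den) = 2; compare against these criteria.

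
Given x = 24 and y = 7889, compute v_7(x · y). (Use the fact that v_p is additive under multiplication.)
v_7(189336) = 3

v_p(x) = 0 (factor: 24 = 7^0 · 24); v_p(y) = 3 (factor: 7889 = 7^3 · 23). Additivity: v_p(xy) = v_p(x) + v_p(y) = 0 + 3 = 3. (Direct check: xy = 189336 = 7^3 · (552).)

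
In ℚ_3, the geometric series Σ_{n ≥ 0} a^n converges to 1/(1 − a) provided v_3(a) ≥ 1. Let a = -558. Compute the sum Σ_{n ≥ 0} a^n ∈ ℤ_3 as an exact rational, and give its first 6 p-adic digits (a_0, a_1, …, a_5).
Σ a^n = 1/(1 − a) = 1/559;  first 6 digits = (1, 0, 1, 0, 0, 1)

v_3(a) = 2 ≥ 1, so the series converges in ℤ_3 to 1/(1 − a) = 1/(1 − (-558)) = 1/559. Expand this rational in ℤ_3: compute digits iteratively via d_i = x_i mod 3, x_{i+1} = (x_i − d_i)/3. The first 6 digits are (1, 0, 1, 0, 0, 1).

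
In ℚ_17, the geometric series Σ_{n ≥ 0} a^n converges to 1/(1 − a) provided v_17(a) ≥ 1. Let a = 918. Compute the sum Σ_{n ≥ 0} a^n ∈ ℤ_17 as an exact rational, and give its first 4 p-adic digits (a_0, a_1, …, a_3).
Σ a^n = 1/(1 − a) = -1/917;  first 4 digits = (1, 3, 12, 11)

v_17(a) = 1 ≥ 1, so the series converges in ℤ_17 to 1/(1 − a) = 1/(1 − 918) = -1/917. Expand this rational in ℤ_17: compute digits iteratively via d_i = x_i mod 17, x_{i+1} = (x_i − d_i)/17. The first 4 digits are (1, 3, 12, 11).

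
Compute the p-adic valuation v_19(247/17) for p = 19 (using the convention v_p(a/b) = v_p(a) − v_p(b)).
v_19(247/17) = 1

Factor powers of 19 from the numerator and denominator of the reduced fraction: 247 = 19^1 · 13 and 17 = 19^0 · 17. Apply v_p(a/b) = v_p(a) − v_p(b): v_19(247/17) = 1 − 0 = 1.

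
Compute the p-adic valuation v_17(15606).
v_17(15606) = 2

v_17(n) is the largest exponent k such that 17^k divides n. Factor out: 15606 = 17^2 · 54. (Sign doesn't affect v_p.) So v_17(15606) = 2.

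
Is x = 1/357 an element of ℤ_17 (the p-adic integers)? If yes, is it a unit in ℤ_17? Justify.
x ∉ ℤ_17 (v_17(x) = -1 < 0)

ℤ_17 = {x ∈ ℚ_17 : v_17(x) ≥ 0} and ℤ_17^× = {x ∈ ℤ_17 : v_17(x) = 0}. Here v_17(1/357) = v_17(num) − v_17(den) = -1; compare against these criteria.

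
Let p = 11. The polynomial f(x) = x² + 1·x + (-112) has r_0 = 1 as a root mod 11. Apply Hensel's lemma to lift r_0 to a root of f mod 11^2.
r_1 = 78 (mod 121)

Hensel: r_{i+1} = r_i − f(r_i)·(f′(r_i))^{-1} mod 11^{i+2}, f′(x) = 2x + 1. Iterate:
  r_0 = 1 (mod 11)
  r_1 = 78 (mod 121)
Final: r = 78 satisfies f(r) ≡ 0 mod 11^2.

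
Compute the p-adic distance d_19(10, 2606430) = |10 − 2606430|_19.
d_19(10, 2606430) = 1/130321

Step 1 — x − y = 10 − 2606430 = -2606420. Step 2 — v_19(-2606420) = 4 (factor: -2606420 = −(19^4 · 20); the sign does not affect v_p). Step 3 — |x − y|_19 = 19^{-4} = 1/130321.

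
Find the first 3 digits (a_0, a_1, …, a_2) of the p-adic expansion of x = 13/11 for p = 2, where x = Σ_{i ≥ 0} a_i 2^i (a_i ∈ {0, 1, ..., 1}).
(a_0, …, a_2) = (1, 1, 1)

v_2(13/11) = 0 (numerator and denominator both coprime to 2), so x ∈ ℤ_2^×. Compute digits iteratively via a_i = x_i mod 2, x_{i+1} = (x_i − a_i)/2, with x_0 = x:
  x_0 = 13/11;  a_0 = 1;  x_1 = (x_0 − 1)/2 = 1/11
  x_1 = 1/11;  a_1 = 1;  x_2 = (x_1 − 1)/2 = -5/11
  x_2 = -5/11;  a_2 = 1;  x_3 = (x_2 − 1)/2 = -8/11
Digits: (1, 1, 1).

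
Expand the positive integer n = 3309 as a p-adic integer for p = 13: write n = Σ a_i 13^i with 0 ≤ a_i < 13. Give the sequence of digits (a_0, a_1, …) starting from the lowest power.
(a_0, a_1, …) = (7, 7, 6, 1)

Repeated division by 13 gives the digits low-to-high: 3309 = 7 + 7·13^1 + 6·13^2 + 1·13^3. Digit sequence: (7, 7, 6, 1).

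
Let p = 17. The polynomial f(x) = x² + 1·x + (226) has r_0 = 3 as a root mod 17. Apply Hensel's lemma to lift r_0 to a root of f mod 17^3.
r_2 = 4015 (mod 4913)

Hensel: r_{i+1} = r_i − f(r_i)·(f′(r_i))^{-1} mod 17^{i+2}, f′(x) = 2x + 1. Iterate:
  r_0 = 3 (mod 17)
  r_1 = 258 (mod 289)
  r_2 = 4015 (mod 4913)
Final: r = 4015 satisfies f(r) ≡ 0 mod 17^3.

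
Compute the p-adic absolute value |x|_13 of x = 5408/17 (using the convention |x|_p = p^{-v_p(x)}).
|5408/17|_13 = 1/169

Step 1 — compute v_13(x) by factoring powers of 13 out of the numerator and denominator: v_13(5408/17) = 2. Step 2 — apply |x|_p = p^{-v_p(x)} = 13^{-2} = 1/169.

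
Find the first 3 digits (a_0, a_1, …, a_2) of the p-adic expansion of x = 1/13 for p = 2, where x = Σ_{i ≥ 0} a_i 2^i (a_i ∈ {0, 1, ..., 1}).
(a_0, …, a_2) = (1, 0, 1)

v_2(1/13) = 0 (numerator and denominator both coprime to 2), so x ∈ ℤ_2^×. Compute digits iteratively via a_i = x_i mod 2, x_{i+1} = (x_i − a_i)/2, with x_0 = x:
  x_0 = 1/13;  a_0 = 1;  x_1 = (x_0 − 1)/2 = -6/13
  x_1 = -6/13;  a_1 = 0;  x_2 = (x_1 − 0)/2 = -3/13
  x_2 = -3/13;  a_2 = 1;  x_3 = (x_2 − 1)/2 = -8/13
Digits: (1, 0, 1).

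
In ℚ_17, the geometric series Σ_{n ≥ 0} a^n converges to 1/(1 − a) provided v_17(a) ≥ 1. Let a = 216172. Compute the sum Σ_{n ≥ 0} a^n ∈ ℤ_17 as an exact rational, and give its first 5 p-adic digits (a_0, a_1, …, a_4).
Σ a^n = 1/(1 − a) = -1/216171;  first 5 digits = (1, 0, 0, 10, 2)

v_17(a) = 3 ≥ 1, so the series converges in ℤ_17 to 1/(1 − a) = 1/(1 − 216172) = -1/216171. Expand this rational in ℤ_17: compute digits iteratively via d_i = x_i mod 17, x_{i+1} = (x_i − d_i)/17. The first 5 digits are (1, 0, 0, 10, 2).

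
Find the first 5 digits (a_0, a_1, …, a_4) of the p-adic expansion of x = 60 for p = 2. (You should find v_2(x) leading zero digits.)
(a_0, …, a_4) = (0, 0, 1, 1, 1)

v_2(60) = 2, so a_0 = ... = a_1 = 0. Factor out: x = 2^2 · u with u = 15 a unit in ℤ_2. Expand u iteratively via a_{v+i} = u_i mod 2, u_{i+1} = (u_i − a_{v+i})/2:
  u_0 = 15;  a_2 = 1;  u_1 = (u_0 − 1)/2 = 7
  u_1 = 7;  a_3 = 1;  u_2 = (u_1 − 1)/2 = 3
  u_2 = 3;  a_4 = 1;  u_3 = (u_2 − 1)/2 = 1
Digits: (0, 0, 1, 1, 1).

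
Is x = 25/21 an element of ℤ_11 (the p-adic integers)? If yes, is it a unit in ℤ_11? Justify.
x ∈ ℤ_11^× (unit); v_11(x) = 0

ℤ_11 = {x ∈ ℚ_11 : v_11(x) ≥ 0} and ℤ_11^× = {x ∈ ℤ_11 : v_11(x) = 0}. Here v_11(25/21) = v_11(num) − v_11(den) = 0; compare against these criteria.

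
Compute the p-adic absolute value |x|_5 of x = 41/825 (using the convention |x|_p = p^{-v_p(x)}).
|41/825|_5 = 25

Step 1 — compute v_5(x) by factoring powers of 5 out of the numerator and denominator: v_5(41/825) = -2. Step 2 — apply |x|_p = p^{-v_p(x)} = 5^{2} = 25.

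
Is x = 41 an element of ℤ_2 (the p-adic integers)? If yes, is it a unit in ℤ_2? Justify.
x ∈ ℤ_2^× (unit); v_2(x) = 0

ℤ_2 = {x ∈ ℚ_2 : v_2(x) ≥ 0} and ℤ_2^× = {x ∈ ℤ_2 : v_2(x) = 0}. Here v_2(41) = v_2(num) − v_2(den) = 0; compare against these criteria.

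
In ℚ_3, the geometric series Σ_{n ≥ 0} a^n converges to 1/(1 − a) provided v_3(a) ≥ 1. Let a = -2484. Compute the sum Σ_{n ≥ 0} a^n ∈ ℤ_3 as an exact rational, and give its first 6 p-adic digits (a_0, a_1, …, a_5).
Σ a^n = 1/(1 − a) = 1/2485;  first 6 digits = (1, 0, 0, 1, 2, 1)

v_3(a) = 3 ≥ 1, so the series converges in ℤ_3 to 1/(1 − a) = 1/(1 − (-2484)) = 1/2485. Expand this rational in ℤ_3: compute digits iteratively via d_i = x_i mod 3, x_{i+1} = (x_i − d_i)/3. The first 6 digits are (1, 0, 0, 1, 2, 1).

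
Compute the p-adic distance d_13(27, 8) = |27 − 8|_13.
d_13(27, 8) = 1

Step 1 — x − y = 27 − 8 = 19. Step 2 — v_13(19) = 0 (factor: 19 = (13^0 · 19); the sign does not affect v_p). Step 3 — |x − y|_13 = 13^{0} = 1.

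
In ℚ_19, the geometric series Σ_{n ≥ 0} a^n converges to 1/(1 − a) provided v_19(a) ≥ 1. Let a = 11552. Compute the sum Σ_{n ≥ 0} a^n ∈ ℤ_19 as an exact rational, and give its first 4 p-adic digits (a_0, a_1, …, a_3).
Σ a^n = 1/(1 − a) = -1/11551;  first 4 digits = (1, 0, 13, 1)

v_19(a) = 2 ≥ 1, so the series converges in ℤ_19 to 1/(1 − a) = 1/(1 − 11552) = -1/11551. Expand this rational in ℤ_19: compute digits iteratively via d_i = x_i mod 19, x_{i+1} = (x_i − d_i)/19. The first 4 digits are (1, 0, 13, 1).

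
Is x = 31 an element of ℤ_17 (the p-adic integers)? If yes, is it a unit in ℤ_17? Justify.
x ∈ ℤ_17^× (unit); v_17(x) = 0

ℤ_17 = {x ∈ ℚ_17 : v_17(x) ≥ 0} and ℤ_17^× = {x ∈ ℤ_17 : v_17(x) = 0}. Here v_17(31) = v_17(num) − v_17(den) = 0; compare against these criteria.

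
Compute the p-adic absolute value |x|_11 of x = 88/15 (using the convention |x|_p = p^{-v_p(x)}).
|88/15|_11 = 1/11

Step 1 — compute v_11(x) by factoring powers of 11 out of the numerator and denominator: v_11(88/15) = 1. Step 2 — apply |x|_p = p^{-v_p(x)} = 11^{-1} = 1/11.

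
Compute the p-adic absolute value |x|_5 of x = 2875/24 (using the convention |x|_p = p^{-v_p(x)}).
|2875/24|_5 = 1/125

Step 1 — compute v_5(x) by factoring powers of 5 out of the numerator and denominator: v_5(2875/24) = 3. Step 2 — apply |x|_p = p^{-v_p(x)} = 5^{-3} = 1/125.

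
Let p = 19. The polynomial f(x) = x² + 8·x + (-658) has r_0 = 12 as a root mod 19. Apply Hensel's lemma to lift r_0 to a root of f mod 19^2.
r_1 = 183 (mod 361)

Hensel: r_{i+1} = r_i − f(r_i)·(f′(r_i))^{-1} mod 19^{i+2}, f′(x) = 2x + 8. Iterate:
  r_0 = 12 (mod 19)
  r_1 = 183 (mod 361)
Final: r = 183 satisfies f(r) ≡ 0 mod 19^2.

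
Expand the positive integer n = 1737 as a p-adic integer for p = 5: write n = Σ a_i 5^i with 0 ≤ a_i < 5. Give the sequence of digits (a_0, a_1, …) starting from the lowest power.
(a_0, a_1, …) = (2, 2, 4, 3, 2)

Repeated division by 5 gives the digits low-to-high: 1737 = 2 + 2·5^1 + 4·5^2 + 3·5^3 + 2·5^4. Digit sequence: (2, 2, 4, 3, 2).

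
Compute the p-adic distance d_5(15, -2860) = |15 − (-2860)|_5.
d_5(15, -2860) = 1/125

Step 1 — x − y = 15 − (-2860) = 2875. Step 2 — v_5(2875) = 3 (factor: 2875 = (5^3 · 23); the sign does not affect v_p). Step 3 — |x − y|_5 = 5^{-3} = 1/125.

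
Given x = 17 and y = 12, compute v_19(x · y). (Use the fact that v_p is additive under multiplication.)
v_19(204) = 0

v_p(x) = 0 (factor: 17 = 19^0 · 17); v_p(y) = 0 (factor: 12 = 19^0 · 12). Additivity: v_p(xy) = v_p(x) + v_p(y) = 0 + 0 = 0. (Direct check: xy = 204 = 19^0 · (204).)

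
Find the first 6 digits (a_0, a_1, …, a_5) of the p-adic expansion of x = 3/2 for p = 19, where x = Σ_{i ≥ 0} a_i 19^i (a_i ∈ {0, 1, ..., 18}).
(a_0, …, a_5) = (11, 9, 9, 9, 9, 9)

v_19(3/2) = 0 (numerator and denominator both coprime to 19), so x ∈ ℤ_19^×. Compute digits iteratively via a_i = x_i mod 19, x_{i+1} = (x_i − a_i)/19, with x_0 = x:
  x_0 = 3/2;  a_0 = 11;  x_1 = (x_0 − 11)/19 = -1/2
  x_1 = -1/2;  a_1 = 9;  x_2 = (x_1 − 9)/19 = -1/2
  x_2 = -1/2;  a_2 = 9;  x_3 = (x_2 − 9)/19 = -1/2
  x_3 = -1/2;  a_3 = 9;  x_4 = (x_3 − 9)/19 = -1/2
  x_4 = -1/2;  a_4 = 9;  x_5 = (x_4 − 9)/19 = -1/2
  x_5 = -1/2;  a_5 = 9;  x_6 = (x_5 − 9)/19 = -1/2
Digits: (11, 9, 9, 9, 9, 9).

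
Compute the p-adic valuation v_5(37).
v_5(37) = 0

v_5(n) is the largest exponent k such that 5^k divides n. Factor out: 37 = 5^0 · 37. (Sign doesn't affect v_p.) So v_5(37) = 0.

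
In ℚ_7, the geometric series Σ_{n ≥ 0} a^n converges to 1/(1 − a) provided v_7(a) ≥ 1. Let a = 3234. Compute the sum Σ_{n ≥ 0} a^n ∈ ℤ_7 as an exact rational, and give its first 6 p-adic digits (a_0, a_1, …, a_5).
Σ a^n = 1/(1 − a) = -1/3233;  first 6 digits = (1, 0, 3, 2, 3, 6)

v_7(a) = 2 ≥ 1, so the series converges in ℤ_7 to 1/(1 − a) = 1/(1 − 3234) = -1/3233. Expand this rational in ℤ_7: compute digits iteratively via d_i = x_i mod 7, x_{i+1} = (x_i − d_i)/7. The first 6 digits are (1, 0, 3, 2, 3, 6).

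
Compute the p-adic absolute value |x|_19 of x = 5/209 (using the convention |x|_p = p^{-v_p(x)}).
|5/209|_19 = 19

Step 1 — compute v_19(x) by factoring powers of 19 out of the numerator and denominator: v_19(5/209) = -1. Step 2 — apply |x|_p = p^{-v_p(x)} = 19^{1} = 19.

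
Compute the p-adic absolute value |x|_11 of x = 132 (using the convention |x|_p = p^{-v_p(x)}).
|132|_11 = 1/11

Step 1 — compute v_11(x) by factoring powers of 11 out of the numerator and denominator: v_11(132) = 1. Step 2 — apply |x|_p = p^{-v_p(x)} = 11^{-1} = 1/11.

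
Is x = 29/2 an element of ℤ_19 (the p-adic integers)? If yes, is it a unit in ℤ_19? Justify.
x ∈ ℤ_19^× (unit); v_19(x) = 0

ℤ_19 = {x ∈ ℚ_19 : v_19(x) ≥ 0} and ℤ_19^× = {x ∈ ℤ_19 : v_19(x) = 0}. Here v_19(29/2) = v_19(num) − v_19(den) = 0; compare against these criteria.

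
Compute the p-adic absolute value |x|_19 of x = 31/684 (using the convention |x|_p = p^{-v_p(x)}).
|31/684|_19 = 19

Step 1 — compute v_19(x) by factoring powers of 19 out of the numerator and denominator: v_19(31/684) = -1. Step 2 — apply |x|_p = p^{-v_p(x)} = 19^{1} = 19.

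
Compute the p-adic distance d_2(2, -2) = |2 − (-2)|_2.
d_2(2, -2) = 1/4

Step 1 — x − y = 2 − (-2) = 4. Step 2 — v_2(4) = 2 (factor: 4 = (2^2 · 1); the sign does not affect v_p). Step 3 — |x − y|_2 = 2^{-2} = 1/4.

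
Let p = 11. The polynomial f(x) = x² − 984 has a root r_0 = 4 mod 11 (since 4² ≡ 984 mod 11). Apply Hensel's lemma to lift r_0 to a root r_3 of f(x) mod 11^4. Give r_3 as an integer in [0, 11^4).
r_3 = 125 (mod 14641)

Hensel's recurrence: r_{i+1} = r_i − f(r_i)·(f′(r_i))^{-1} mod 11^{i+2}, with f′(x) = 2x. Iterate:
  r_0 = 4 (mod 11)
  r_1 = 4 (mod 121)
  r_2 = 125 (mod 1331)
  r_3 = 125 (mod 14641)
Final: r_3 = 125, and one checks f(r_3) ≡ 0 mod 11^4.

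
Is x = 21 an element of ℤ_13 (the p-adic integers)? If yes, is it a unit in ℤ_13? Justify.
x ∈ ℤ_13^× (unit); v_13(x) = 0

ℤ_13 = {x ∈ ℚ_13 : v_13(x) ≥ 0} and ℤ_13^× = {x ∈ ℤ_13 : v_13(x) = 0}. Here v_13(21) = v_13(num) − v_13(den) = 0; compare against these criteria.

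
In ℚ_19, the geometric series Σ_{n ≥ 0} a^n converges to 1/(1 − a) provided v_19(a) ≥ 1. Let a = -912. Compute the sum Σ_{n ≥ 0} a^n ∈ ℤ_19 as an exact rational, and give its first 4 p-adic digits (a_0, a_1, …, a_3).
Σ a^n = 1/(1 − a) = 1/913;  first 4 digits = (1, 9, 2, 14)

v_19(a) = 1 ≥ 1, so the series converges in ℤ_19 to 1/(1 − a) = 1/(1 − (-912)) = 1/913. Expand this rational in ℤ_19: compute digits iteratively via d_i = x_i mod 19, x_{i+1} = (x_i − d_i)/19. The first 4 digits are (1, 9, 2, 14).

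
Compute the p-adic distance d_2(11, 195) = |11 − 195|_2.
d_2(11, 195) = 1/8

Step 1 — x − y = 11 − 195 = -184. Step 2 — v_2(-184) = 3 (factor: -184 = −(2^3 · 23); the sign does not affect v_p). Step 3 — |x − y|_2 = 2^{-3} = 1/8.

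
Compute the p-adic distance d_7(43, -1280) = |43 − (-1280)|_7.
d_7(43, -1280) = 1/49

Step 1 — x − y = 43 − (-1280) = 1323. Step 2 — v_7(1323) = 2 (factor: 1323 = (7^2 · 27); the sign does not affect v_p). Step 3 — |x − y|_7 = 7^{-2} = 1/49.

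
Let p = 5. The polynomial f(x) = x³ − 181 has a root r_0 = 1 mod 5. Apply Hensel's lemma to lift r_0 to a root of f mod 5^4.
r_3 = 211 (mod 625)

Hensel: r_{i+1} = r_i − f(r_i)/f′(r_i) mod 5^{i+2}, where f′(x) = 3x². Iterate:
  r_0 = 1 (mod 5)
  r_1 = 11 (mod 25)
  r_2 = 86 (mod 125)
  r_3 = 211 (mod 625)
Final: r = 211 with f(r) ≡ 0 mod 5^4.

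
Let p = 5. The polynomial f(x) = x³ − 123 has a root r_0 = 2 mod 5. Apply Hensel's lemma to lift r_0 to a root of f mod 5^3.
r_2 = 72 (mod 125)

Hensel: r_{i+1} = r_i − f(r_i)/f′(r_i) mod 5^{i+2}, where f′(x) = 3x². Iterate:
  r_0 = 2 (mod 5)
  r_1 = 22 (mod 25)
  r_2 = 72 (mod 125)
Final: r = 72 with f(r) ≡ 0 mod 5^3.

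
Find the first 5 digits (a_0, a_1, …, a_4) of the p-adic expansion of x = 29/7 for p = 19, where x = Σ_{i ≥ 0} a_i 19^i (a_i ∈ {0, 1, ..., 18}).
(a_0, …, a_4) = (15, 13, 2, 8, 5)

v_19(29/7) = 0 (numerator and denominator both coprime to 19), so x ∈ ℤ_19^×. Compute digits iteratively via a_i = x_i mod 19, x_{i+1} = (x_i − a_i)/19, with x_0 = x:
  x_0 = 29/7;  a_0 = 15;  x_1 = (x_0 − 15)/19 = -4/7
  x_1 = -4/7;  a_1 = 13;  x_2 = (x_1 − 13)/19 = -5/7
  x_2 = -5/7;  a_2 = 2;  x_3 = (x_2 − 2)/19 = -1/7
  x_3 = -1/7;  a_3 = 8;  x_4 = (x_3 − 8)/19 = -3/7
  x_4 = -3/7;  a_4 = 5;  x_5 = (x_4 − 5)/19 = -2/7
Digits: (15, 13, 2, 8, 5).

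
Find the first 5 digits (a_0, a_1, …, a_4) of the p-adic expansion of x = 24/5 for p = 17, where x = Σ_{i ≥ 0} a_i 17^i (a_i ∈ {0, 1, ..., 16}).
(a_0, …, a_4) = (15, 13, 6, 3, 10)

v_17(24/5) = 0 (numerator and denominator both coprime to 17), so x ∈ ℤ_17^×. Compute digits iteratively via a_i = x_i mod 17, x_{i+1} = (x_i − a_i)/17, with x_0 = x:
  x_0 = 24/5;  a_0 = 15;  x_1 = (x_0 − 15)/17 = -3/5
  x_1 = -3/5;  a_1 = 13;  x_2 = (x_1 − 13)/17 = -4/5
  x_2 = -4/5;  a_2 = 6;  x_3 = (x_2 − 6)/17 = -2/5
  x_3 = -2/5;  a_3 = 3;  x_4 = (x_3 − 3)/17 = -1/5
  x_4 = -1/5;  a_4 = 10;  x_5 = (x_4 − 10)/17 = -3/5
Digits: (15, 13, 6, 3, 10).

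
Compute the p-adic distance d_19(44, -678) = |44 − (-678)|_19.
d_19(44, -678) = 1/361

Step 1 — x − y = 44 − (-678) = 722. Step 2 — v_19(722) = 2 (factor: 722 = (19^2 · 2); the sign does not affect v_p). Step 3 — |x − y|_19 = 19^{-2} = 1/361.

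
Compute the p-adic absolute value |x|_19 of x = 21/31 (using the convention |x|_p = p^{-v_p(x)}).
|21/31|_19 = 1

Step 1 — compute v_19(x) by factoring powers of 19 out of the numerator and denominator: v_19(21/31) = 0. Step 2 — apply |x|_p = p^{-v_p(x)} = 19^{0} = 1.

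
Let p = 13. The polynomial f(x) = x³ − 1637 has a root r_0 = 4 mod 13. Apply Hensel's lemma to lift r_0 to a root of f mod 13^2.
r_1 = 160 (mod 169)

Hensel: r_{i+1} = r_i − f(r_i)/f′(r_i) mod 13^{i+2}, where f′(x) = 3x². Iterate:
  r_0 = 4 (mod 13)
  r_1 = 160 (mod 169)
Final: r = 160 with f(r) ≡ 0 mod 13^2.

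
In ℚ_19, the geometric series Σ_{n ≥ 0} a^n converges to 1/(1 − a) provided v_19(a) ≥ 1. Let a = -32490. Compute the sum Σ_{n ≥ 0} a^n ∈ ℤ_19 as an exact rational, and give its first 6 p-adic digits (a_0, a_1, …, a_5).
Σ a^n = 1/(1 − a) = 1/32491;  first 6 digits = (1, 0, 5, 14, 5, 8)

v_19(a) = 2 ≥ 1, so the series converges in ℤ_19 to 1/(1 − a) = 1/(1 − (-32490)) = 1/32491. Expand this rational in ℤ_19: compute digits iteratively via d_i = x_i mod 19, x_{i+1} = (x_i − d_i)/19. The first 6 digits are (1, 0, 5, 14, 5, 8).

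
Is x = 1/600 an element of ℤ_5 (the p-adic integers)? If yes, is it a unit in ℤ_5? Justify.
x ∉ ℤ_5 (v_5(x) = -2 < 0)

ℤ_5 = {x ∈ ℚ_5 : v_5(x) ≥ 0} and ℤ_5^× = {x ∈ ℤ_5 : v_5(x) = 0}. Here v_5(1/600) = v_5(num) − v_5(den) = -2; compare against these criteria.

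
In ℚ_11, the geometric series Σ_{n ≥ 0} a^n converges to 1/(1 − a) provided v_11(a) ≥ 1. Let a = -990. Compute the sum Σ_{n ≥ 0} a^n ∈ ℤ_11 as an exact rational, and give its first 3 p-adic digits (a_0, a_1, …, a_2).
Σ a^n = 1/(1 − a) = 1/991;  first 3 digits = (1, 9, 6)

v_11(a) = 1 ≥ 1, so the series converges in ℤ_11 to 1/(1 − a) = 1/(1 − (-990)) = 1/991. Expand this rational in ℤ_11: compute digits iteratively via d_i = x_i mod 11, x_{i+1} = (x_i − d_i)/11. The first 3 digits are (1, 9, 6).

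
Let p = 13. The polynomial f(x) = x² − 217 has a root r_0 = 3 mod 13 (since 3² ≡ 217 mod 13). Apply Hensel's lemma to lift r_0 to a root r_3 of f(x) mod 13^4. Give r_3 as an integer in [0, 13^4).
r_3 = 4150 (mod 28561)

Hensel's recurrence: r_{i+1} = r_i − f(r_i)·(f′(r_i))^{-1} mod 13^{i+2}, with f′(x) = 2x. Iterate:
  r_0 = 3 (mod 13)
  r_1 = 94 (mod 169)
  r_2 = 1953 (mod 2197)
  r_3 = 4150 (mod 28561)
Final: r_3 = 4150, and one checks f(r_3) ≡ 0 mod 13^4.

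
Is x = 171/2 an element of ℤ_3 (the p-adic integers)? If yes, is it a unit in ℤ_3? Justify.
x ∈ ℤ_3 but not a unit; v_3(x) = 2 > 0

ℤ_3 = {x ∈ ℚ_3 : v_3(x) ≥ 0} and ℤ_3^× = {x ∈ ℤ_3 : v_3(x) = 0}. Here v_3(171/2) = v_3(num) − v_3(den) = 2; compare against these criteria.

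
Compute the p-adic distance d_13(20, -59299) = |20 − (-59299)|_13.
d_13(20, -59299) = 1/2197

Step 1 — x − y = 20 − (-59299) = 59319. Step 2 — v_13(59319) = 3 (factor: 59319 = (13^3 · 27); the sign does not affect v_p). Step 3 — |x − y|_13 = 13^{-3} = 1/2197.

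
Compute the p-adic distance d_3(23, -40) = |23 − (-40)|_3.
d_3(23, -40) = 1/9

Step 1 — x − y = 23 − (-40) = 63. Step 2 — v_3(63) = 2 (factor: 63 = (3^2 · 7); the sign does not affect v_p). Step 3 — |x − y|_3 = 3^{-2} = 1/9.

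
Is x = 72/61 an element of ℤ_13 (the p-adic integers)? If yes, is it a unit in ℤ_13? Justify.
x ∈ ℤ_13^× (unit); v_13(x) = 0

ℤ_13 = {x ∈ ℚ_13 : v_13(x) ≥ 0} and ℤ_13^× = {x ∈ ℤ_13 : v_13(x) = 0}. Here v_13(72/61) = v_13(num) − v_13(den) = 0; compare against these criteria.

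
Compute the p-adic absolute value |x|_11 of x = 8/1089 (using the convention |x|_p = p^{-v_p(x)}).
|8/1089|_11 = 121

Step 1 — compute v_11(x) by factoring powers of 11 out of the numerator and denominator: v_11(8/1089) = -2. Step 2 — apply |x|_p = p^{-v_p(x)} = 11^{2} = 121.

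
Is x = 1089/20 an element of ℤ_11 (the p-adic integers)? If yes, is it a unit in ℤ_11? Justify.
x ∈ ℤ_11 but not a unit; v_11(x) = 2 > 0

ℤ_11 = {x ∈ ℚ_11 : v_11(x) ≥ 0} and ℤ_11^× = {x ∈ ℤ_11 : v_11(x) = 0}. Here v_11(1089/20) = v_11(num) − v_11(den) = 2; compare against these criteria.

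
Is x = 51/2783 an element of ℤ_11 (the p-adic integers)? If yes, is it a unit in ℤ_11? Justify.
x ∉ ℤ_11 (v_11(x) = -2 < 0)

ℤ_11 = {x ∈ ℚ_11 : v_11(x) ≥ 0} and ℤ_11^× = {x ∈ ℤ_11 : v_11(x) = 0}. Here v_11(51/2783) = v_11(num) − v_11(den) = -2; compare against these criteria.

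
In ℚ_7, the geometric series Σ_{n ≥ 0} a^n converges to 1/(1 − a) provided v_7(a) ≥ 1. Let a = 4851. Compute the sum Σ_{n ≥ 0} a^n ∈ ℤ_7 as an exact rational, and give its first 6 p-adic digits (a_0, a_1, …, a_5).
Σ a^n = 1/(1 − a) = -1/4850;  first 6 digits = (1, 0, 1, 0, 3, 0)

v_7(a) = 2 ≥ 1, so the series converges in ℤ_7 to 1/(1 − a) = 1/(1 − 4851) = -1/4850. Expand this rational in ℤ_7: compute digits iteratively via d_i = x_i mod 7, x_{i+1} = (x_i − d_i)/7. The first 6 digits are (1, 0, 1, 0, 3, 0).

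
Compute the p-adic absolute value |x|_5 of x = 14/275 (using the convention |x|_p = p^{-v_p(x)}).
|14/275|_5 = 25

Step 1 — compute v_5(x) by factoring powers of 5 out of the numerator and denominator: v_5(14/275) = -2. Step 2 — apply |x|_p = p^{-v_p(x)} = 5^{2} = 25.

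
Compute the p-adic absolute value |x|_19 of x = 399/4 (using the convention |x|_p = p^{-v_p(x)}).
|399/4|_19 = 1/19

Step 1 — compute v_19(x) by factoring powers of 19 out of the numerator and denominator: v_19(399/4) = 1. Step 2 — apply |x|_p = p^{-v_p(x)} = 19^{-1} = 1/19.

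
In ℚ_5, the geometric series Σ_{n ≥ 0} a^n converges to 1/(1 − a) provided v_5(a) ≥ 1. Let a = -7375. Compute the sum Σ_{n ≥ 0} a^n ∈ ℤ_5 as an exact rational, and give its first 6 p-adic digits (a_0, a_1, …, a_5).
Σ a^n = 1/(1 − a) = 1/7376;  first 6 digits = (1, 0, 0, 1, 3, 2)

v_5(a) = 3 ≥ 1, so the series converges in ℤ_5 to 1/(1 − a) = 1/(1 − (-7375)) = 1/7376. Expand this rational in ℤ_5: compute digits iteratively via d_i = x_i mod 5, x_{i+1} = (x_i − d_i)/5. The first 6 digits are (1, 0, 0, 1, 3, 2).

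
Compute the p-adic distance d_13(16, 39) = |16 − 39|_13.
d_13(16, 39) = 1

Step 1 — x − y = 16 − 39 = -23. Step 2 — v_13(-23) = 0 (factor: -23 = −(13^0 · 23); the sign does not affect v_p). Step 3 — |x − y|_13 = 13^{0} = 1.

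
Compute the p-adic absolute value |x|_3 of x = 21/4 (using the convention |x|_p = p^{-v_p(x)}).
|21/4|_3 = 1/3

Step 1 — compute v_3(x) by factoring powers of 3 out of the numerator and denominator: v_3(21/4) = 1. Step 2 — apply |x|_p = p^{-v_p(x)} = 3^{-1} = 1/3.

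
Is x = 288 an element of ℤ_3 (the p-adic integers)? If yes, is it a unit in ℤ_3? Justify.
x ∈ ℤ_3 but not a unit; v_3(x) = 2 > 0

ℤ_3 = {x ∈ ℚ_3 : v_3(x) ≥ 0} and ℤ_3^× = {x ∈ ℤ_3 : v_3(x) = 0}. Here v_3(288) = v_3(num) − v_3(den) = 2; compare against these criteria.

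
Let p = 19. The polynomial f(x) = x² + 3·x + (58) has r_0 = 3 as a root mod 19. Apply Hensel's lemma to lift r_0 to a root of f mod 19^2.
r_1 = 155 (mod 361)

Hensel: r_{i+1} = r_i − f(r_i)·(f′(r_i))^{-1} mod 19^{i+2}, f′(x) = 2x + 3. Iterate:
  r_0 = 3 (mod 19)
  r_1 = 155 (mod 361)
Final: r = 155 satisfies f(r) ≡ 0 mod 19^2.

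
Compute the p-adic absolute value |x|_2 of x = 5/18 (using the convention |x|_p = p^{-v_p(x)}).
|5/18|_2 = 2

Step 1 — compute v_2(x) by factoring powers of 2 out of the numerator and denominator: v_2(5/18) = -1. Step 2 — apply |x|_p = p^{-v_p(x)} = 2^{1} = 2.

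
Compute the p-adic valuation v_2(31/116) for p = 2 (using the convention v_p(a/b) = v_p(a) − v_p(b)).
v_2(31/116) = -2

Factor powers of 2 from the numerator and denominator of the reduced fraction: 31 = 2^0 · 31 and 116 = 2^2 · 29. Apply v_p(a/b) = v_p(a) − v_p(b): v_2(31/116) = 0 − 2 = -2.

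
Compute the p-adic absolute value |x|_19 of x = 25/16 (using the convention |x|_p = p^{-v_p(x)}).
|25/16|_19 = 1

Step 1 — compute v_19(x) by factoring powers of 19 out of the numerator and denominator: v_19(25/16) = 0. Step 2 — apply |x|_p = p^{-v_p(x)} = 19^{0} = 1.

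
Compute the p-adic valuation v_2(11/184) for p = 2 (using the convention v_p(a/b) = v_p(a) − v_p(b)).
v_2(11/184) = -3

Factor powers of 2 from the numerator and denominator of the reduced fraction: 11 = 2^0 · 11 and 184 = 2^3 · 23. Apply v_p(a/b) = v_p(a) − v_p(b): v_2(11/184) = 0 − 3 = -3.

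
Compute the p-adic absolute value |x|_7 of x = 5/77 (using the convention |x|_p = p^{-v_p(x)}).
|5/77|_7 = 7

Step 1 — compute v_7(x) by factoring powers of 7 out of the numerator and denominator: v_7(5/77) = -1. Step 2 — apply |x|_p = p^{-v_p(x)} = 7^{1} = 7.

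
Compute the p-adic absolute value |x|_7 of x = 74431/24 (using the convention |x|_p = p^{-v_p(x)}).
|74431/24|_7 = 1/2401

Step 1 — compute v_7(x) by factoring powers of 7 out of the numerator and denominator: v_7(74431/24) = 4. Step 2 — apply |x|_p = p^{-v_p(x)} = 7^{-4} = 1/2401.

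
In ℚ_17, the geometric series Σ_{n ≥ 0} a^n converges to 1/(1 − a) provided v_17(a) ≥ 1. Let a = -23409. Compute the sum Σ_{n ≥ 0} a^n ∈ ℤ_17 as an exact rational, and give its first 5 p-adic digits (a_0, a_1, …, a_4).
Σ a^n = 1/(1 − a) = 1/23410;  first 5 digits = (1, 0, 4, 12, 15)

v_17(a) = 2 ≥ 1, so the series converges in ℤ_17 to 1/(1 − a) = 1/(1 − (-23409)) = 1/23410. Expand this rational in ℤ_17: compute digits iteratively via d_i = x_i mod 17, x_{i+1} = (x_i − d_i)/17. The first 5 digits are (1, 0, 4, 12, 15).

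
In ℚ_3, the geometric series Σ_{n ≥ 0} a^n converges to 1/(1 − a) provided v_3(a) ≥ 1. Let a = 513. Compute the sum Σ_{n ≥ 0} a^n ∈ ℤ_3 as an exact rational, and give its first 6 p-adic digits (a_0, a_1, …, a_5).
Σ a^n = 1/(1 − a) = -1/512;  first 6 digits = (1, 0, 0, 1, 0, 2)

v_3(a) = 3 ≥ 1, so the series converges in ℤ_3 to 1/(1 − a) = 1/(1 − 513) = -1/512. Expand this rational in ℤ_3: compute digits iteratively via d_i = x_i mod 3, x_{i+1} = (x_i − d_i)/3. The first 6 digits are (1, 0, 0, 1, 0, 2).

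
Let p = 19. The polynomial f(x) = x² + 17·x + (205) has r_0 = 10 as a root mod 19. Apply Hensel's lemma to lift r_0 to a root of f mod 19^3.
r_2 = 4095 (mod 6859)

Hensel: r_{i+1} = r_i − f(r_i)·(f′(r_i))^{-1} mod 19^{i+2}, f′(x) = 2x + 17. Iterate:
  r_0 = 10 (mod 19)
  r_1 = 124 (mod 361)
  r_2 = 4095 (mod 6859)
Final: r = 4095 satisfies f(r) ≡ 0 mod 19^3.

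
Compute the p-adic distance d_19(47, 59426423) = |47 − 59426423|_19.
d_19(47, 59426423) = 1/2476099

Step 1 — x − y = 47 − 59426423 = -59426376. Step 2 — v_19(-59426376) = 5 (factor: -59426376 = −(19^5 · 24); the sign does not affect v_p). Step 3 — |x − y|_19 = 19^{-5} = 1/2476099.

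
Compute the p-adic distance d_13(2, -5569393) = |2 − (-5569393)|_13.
d_13(2, -5569393) = 1/371293

Step 1 — x − y = 2 − (-5569393) = 5569395. Step 2 — v_13(5569395) = 5 (factor: 5569395 = (13^5 · 15); the sign does not affect v_p). Step 3 — |x − y|_13 = 13^{-5} = 1/371293.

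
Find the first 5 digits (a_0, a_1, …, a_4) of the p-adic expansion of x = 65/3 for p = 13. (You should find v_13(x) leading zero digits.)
(a_0, …, a_4) = (0, 6, 4, 4, 4)

v_13(65/3) = 1, so a_0 = ... = a_0 = 0. Factor out: x = 13^1 · u with u = 5/3 a unit in ℤ_13. Expand u iteratively via a_{v+i} = u_i mod 13, u_{i+1} = (u_i − a_{v+i})/13:
  u_0 = 5/3;  a_1 = 6;  u_1 = (u_0 − 6)/13 = -1/3
  u_1 = -1/3;  a_2 = 4;  u_2 = (u_1 − 4)/13 = -1/3
  u_2 = -1/3;  a_3 = 4;  u_3 = (u_2 − 4)/13 = -1/3
  u_3 = -1/3;  a_4 = 4;  u_4 = (u_3 − 4)/13 = -1/3
Digits: (0, 6, 4, 4, 4).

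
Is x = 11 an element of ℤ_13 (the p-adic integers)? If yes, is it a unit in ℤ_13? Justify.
x ∈ ℤ_13^× (unit); v_13(x) = 0

ℤ_13 = {x ∈ ℚ_13 : v_13(x) ≥ 0} and ℤ_13^× = {x ∈ ℤ_13 : v_13(x) = 0}. Here v_13(11) = v_13(num) − v_13(den) = 0; compare against these criteria.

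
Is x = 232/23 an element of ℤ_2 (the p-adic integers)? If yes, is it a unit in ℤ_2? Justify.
x ∈ ℤ_2 but not a unit; v_2(x) = 3 > 0

ℤ_2 = {x ∈ ℚ_2 : v_2(x) ≥ 0} and ℤ_2^× = {x ∈ ℤ_2 : v_2(x) = 0}. Here v_2(232/23) = v_2(num) − v_2(den) = 3; compare against these criteria.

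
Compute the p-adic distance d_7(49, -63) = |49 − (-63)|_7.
d_7(49, -63) = 1/7

Step 1 — x − y = 49 − (-63) = 112. Step 2 — v_7(112) = 1 (factor: 112 = (7^1 · 16); the sign does not affect v_p). Step 3 — |x − y|_7 = 7^{-1} = 1/7.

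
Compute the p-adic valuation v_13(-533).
v_13(-533) = 1

v_13(n) is the largest exponent k such that 13^k divides n. Factor out: -533 = -13^1 · 41. (Sign doesn't affect v_p.) So v_13(-533) = 1.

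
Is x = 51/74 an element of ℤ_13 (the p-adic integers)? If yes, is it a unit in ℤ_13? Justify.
x ∈ ℤ_13^× (unit); v_13(x) = 0

ℤ_13 = {x ∈ ℚ_13 : v_13(x) ≥ 0} and ℤ_13^× = {x ∈ ℤ_13 : v_13(x) = 0}. Here v_13(51/74) = v_13(num) − v_13(den) = 0; compare against these criteria.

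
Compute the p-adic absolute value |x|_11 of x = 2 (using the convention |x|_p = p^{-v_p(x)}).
|2|_11 = 1

Step 1 — compute v_11(x) by factoring powers of 11 out of the numerator and denominator: v_11(2) = 0. Step 2 — apply |x|_p = p^{-v_p(x)} = 11^{0} = 1.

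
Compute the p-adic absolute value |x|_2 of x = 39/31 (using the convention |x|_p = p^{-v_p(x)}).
|39/31|_2 = 1

Step 1 — compute v_2(x) by factoring powers of 2 out of the numerator and denominator: v_2(39/31) = 0. Step 2 — apply |x|_p = p^{-v_p(x)} = 2^{0} = 1.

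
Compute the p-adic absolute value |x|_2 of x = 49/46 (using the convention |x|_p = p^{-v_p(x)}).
|49/46|_2 = 2

Step 1 — compute v_2(x) by factoring powers of 2 out of the numerator and denominator: v_2(49/46) = -1. Step 2 — apply |x|_p = p^{-v_p(x)} = 2^{1} = 2.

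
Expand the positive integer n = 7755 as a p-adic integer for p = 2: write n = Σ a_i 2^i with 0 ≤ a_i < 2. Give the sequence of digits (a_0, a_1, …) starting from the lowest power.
(a_0, a_1, …) = (1, 1, 0, 1, 0, 0, 1, 0, 0, 1, 1, 1, 1)

Repeated division by 2 gives the digits low-to-high: 7755 = 1 + 1·2^1 + 1·2^3 + 1·2^6 + 1·2^9 + 1·2^10 + 1·2^11 + 1·2^12. Digit sequence: (1, 1, 0, 1, 0, 0, 1, 0, 0, 1, 1, 1, 1).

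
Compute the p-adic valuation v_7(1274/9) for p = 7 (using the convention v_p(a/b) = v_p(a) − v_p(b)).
v_7(1274/9) = 2

Factor powers of 7 from the numerator and denominator of the reduced fraction: 1274 = 7^2 · 26 and 9 = 7^0 · 9. Apply v_p(a/b) = v_p(a) − v_p(b): v_7(1274/9) = 2 − 0 = 2.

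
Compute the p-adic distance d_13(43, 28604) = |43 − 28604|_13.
d_13(43, 28604) = 1/28561

Step 1 — x − y = 43 − 28604 = -28561. Step 2 — v_13(-28561) = 4 (factor: -28561 = −(13^4 · 1); the sign does not affect v_p). Step 3 — |x − y|_13 = 13^{-4} = 1/28561.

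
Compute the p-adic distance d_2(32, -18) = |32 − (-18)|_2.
d_2(32, -18) = 1/2

Step 1 — x − y = 32 − (-18) = 50. Step 2 — v_2(50) = 1 (factor: 50 = (2^1 · 25); the sign does not affect v_p). Step 3 — |x − y|_2 = 2^{-1} = 1/2.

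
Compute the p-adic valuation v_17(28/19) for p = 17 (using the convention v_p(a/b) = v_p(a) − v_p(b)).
v_17(28/19) = 0

Factor powers of 17 from the numerator and denominator of the reduced fraction: 28 = 17^0 · 28 and 19 = 17^0 · 19. Apply v_p(a/b) = v_p(a) − v_p(b): v_17(28/19) = 0 − 0 = 0.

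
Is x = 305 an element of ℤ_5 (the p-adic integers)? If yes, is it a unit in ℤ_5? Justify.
x ∈ ℤ_5 but not a unit; v_5(x) = 1 > 0

ℤ_5 = {x ∈ ℚ_5 : v_5(x) ≥ 0} and ℤ_5^× = {x ∈ ℤ_5 : v_5(x) = 0}. Here v_5(305) = v_5(num) − v_5(den) = 1; compare against these criteria.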